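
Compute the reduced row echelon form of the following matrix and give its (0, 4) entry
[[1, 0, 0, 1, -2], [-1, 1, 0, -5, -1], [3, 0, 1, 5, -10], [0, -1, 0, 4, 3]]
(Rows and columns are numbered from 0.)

-2

r2 := r2 + r1
  [ 1   0  0   1   -2 ]
  [ 0   1  0  -4   -3 ]
  [ 3   0  1   5  -10 ]
  [ 0  -1  0   4    3 ]
r3 := r3 − 3·r1
  [ 1   0  0   1  -2 ]
  [ 0   1  0  -4  -3 ]
  [ 0   0  1   2  -4 ]
  [ 0  -1  0   4   3 ]
r4 := r4 + r2
  [ 1  0  0   1  -2 ]
  [ 0  1  0  -4  -3 ]
  [ 0  0  1   2  -4 ]
  [ 0  0  0   0   0 ]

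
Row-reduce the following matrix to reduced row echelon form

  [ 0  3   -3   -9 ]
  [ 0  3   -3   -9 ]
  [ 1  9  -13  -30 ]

[[1, 0, -4, -3], [0, 1, -1, -3], [0, 0, 0, 0]]

r1 ↔ r3
  [ 1  9  -13  -30 ]
  [ 0  3   -3   -9 ]
  [ 0  3   -3   -9 ]
r2 → 1/3·r2
  [ 1  9  -13  -30 ]
  [ 0  1   -1   -3 ]
  [ 0  3   -3   -9 ]
r3 → r3 − 3·r2
  [ 1  9  -13  -30 ]
  [ 0  1   -1   -3 ]
  [ 0  0    0    0 ]
r1 → r1 − 9·r2
  [ 1  0  -4  -3 ]
  [ 0  1  -1  -3 ]
  [ 0  0   0   0 ]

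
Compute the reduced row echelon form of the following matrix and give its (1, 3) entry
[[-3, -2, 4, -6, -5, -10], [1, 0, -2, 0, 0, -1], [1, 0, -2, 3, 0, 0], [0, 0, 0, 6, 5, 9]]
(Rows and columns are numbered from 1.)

R1 := -1/3·R1
  [ 1  2/3  -4/3  2  5/3  10/3 ]
  [ 1    0    -2  0    0    -1 ]
  [ 1    0    -2  3    0     0 ]
  [ 0    0     0  6    5     9 ]
R2 := R2 − R1
  [ 1   2/3  -4/3   2   5/3   10/3 ]
  [ 0  -2/3  -2/3  -2  -5/3  -13/3 ]
  [ 1     0    -2   3     0      0 ]
  [ 0     0     0   6     5      9 ]
R3 := R3 − R1
  [ 1   2/3  -4/3   2   5/3   10/3 ]
  [ 0  -2/3  -2/3  -2  -5/3  -13/3 ]
  [ 0  -2/3  -2/3   1  -5/3  -10/3 ]
  [ 0     0     0   6     5      9 ]
R2 := -3/2·R2
  [ 1   2/3  -4/3  2   5/3   10/3 ]
  [ 0     1     1  3   5/2   13/2 ]
  [ 0  -2/3  -2/3  1  -5/3  -10/3 ]
  [ 0     0     0  6     5      9 ]
R3 := R3 + 2/3·R2
  [ 1  2/3  -4/3  2  5/3  10/3 ]
  [ 0    1     1  3  5/2  13/2 ]
  [ 0    0     0  3    0     1 ]
  [ 0    0     0  6    5     9 ]
R3 := 1/3·R3
  [ 1  2/3  -4/3  2  5/3  10/3 ]
  [ 0    1     1  3  5/2  13/2 ]
  [ 0    0     0  1    0   1/3 ]
  [ 0    0     0  6    5     9 ]
R4 := R4 − 6·R3
  [ 1  2/3  -4/3  2  5/3  10/3 ]
  [ 0    1     1  3  5/2  13/2 ]
  [ 0    0     0  1    0   1/3 ]
  [ 0    0     0  0    5     7 ]
R4 := 1/5·R4
  [ 1  2/3  -4/3  2  5/3  10/3 ]
  [ 0    1     1  3  5/2  13/2 ]
  [ 0    0     0  1    0   1/3 ]
  [ 0    0     0  0    1   7/5 ]
R2 := R2 − 5/2·R4
  [ 1  2/3  -4/3  2  5/3  10/3 ]
  [ 0    1     1  3    0     3 ]
  [ 0    0     0  1    0   1/3 ]
  [ 0    0     0  0    1   7/5 ]
R1 := R1 − 5/3·R4
  [ 1  2/3  -4/3  2  0    1 ]
  [ 0    1     1  3  0    3 ]
  [ 0    0     0  1  0  1/3 ]
  [ 0    0     0  0  1  7/5 ]
R2 := R2 − 3·R3
  [ 1  2/3  -4/3  2  0    1 ]
  [ 0    1     1  0  0    2 ]
  [ 0    0     0  1  0  1/3 ]
  [ 0    0     0  0  1  7/5 ]
R1 := R1 − 2·R3
  [ 1  2/3  -4/3  0  0  1/3 ]
  [ 0    1     1  0  0    2 ]
  [ 0    0     0  1  0  1/3 ]
  [ 0    0     0  0  1  7/5 ]
R1 := R1 − 2/3·R2
  [ 1  0  -2  0  0   -1 ]
  [ 0  1   1  0  0    2 ]
  [ 0  0   0  1  0  1/3 ]
  [ 0  0   0  0  1  7/5 ]

-2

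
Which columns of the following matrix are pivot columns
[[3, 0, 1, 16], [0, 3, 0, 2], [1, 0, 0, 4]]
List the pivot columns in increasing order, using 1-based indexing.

Multiply r1 by 1/3.
  [ 1  0  1/3  16/3 ]
  [ 0  3    0     2 ]
  [ 1  0    0     4 ]
Subtract r1 from r3.
  [ 1  0   1/3  16/3 ]
  [ 0  3     0     2 ]
  [ 0  0  -1/3  -4/3 ]
Multiply r2 by 1/3.
  [ 1  0   1/3  16/3 ]
  [ 0  1     0   2/3 ]
  [ 0  0  -1/3  -4/3 ]
Multiply r3 by -3.
  [ 1  0  1/3  16/3 ]
  [ 0  1    0   2/3 ]
  [ 0  0    1     4 ]
Subtract 1/3 times r3 from r1.
  [ 1  0  0    4 ]
  [ 0  1  0  2/3 ]
  [ 0  0  1    4 ]
Pivot columns are the columns containing a leading 1.

1, 2, 3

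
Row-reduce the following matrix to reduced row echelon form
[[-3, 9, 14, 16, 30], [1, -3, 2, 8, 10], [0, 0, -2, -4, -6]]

r1 → -1/3·r1
  [ 1  -3  -14/3  -16/3  -10 ]
  [ 1  -3      2      8   10 ]
  [ 0   0     -2     -4   -6 ]
r2 → r2 − r1
  [ 1  -3  -14/3  -16/3  -10 ]
  [ 0   0   20/3   40/3   20 ]
  [ 0   0     -2     -4   -6 ]
r2 → 3/20·r2
  [ 1  -3  -14/3  -16/3  -10 ]
  [ 0   0      1      2    3 ]
  [ 0   0     -2     -4   -6 ]
r3 → r3 + 2·r2
  [ 1  -3  -14/3  -16/3  -10 ]
  [ 0   0      1      2    3 ]
  [ 0   0      0      0    0 ]
r1 → r1 + 14/3·r2
  [ 1  -3  0  4  4 ]
  [ 0   0  1  2  3 ]
  [ 0   0  0  0  0 ]

[[1, -3, 0, 4, 4], [0, 0, 1, 2, 3], [0, 0, 0, 0, 0]]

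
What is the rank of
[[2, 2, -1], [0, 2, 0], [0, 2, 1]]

rank = 3

R1 := 1/2·R1
  [ 1  1  -1/2 ]
  [ 0  2     0 ]
  [ 0  2     1 ]
R2 := 1/2·R2
  [ 1  1  -1/2 ]
  [ 0  1     0 ]
  [ 0  2     1 ]
R3 := R3 − 2·R2
  [ 1  1  -1/2 ]
  [ 0  1     0 ]
  [ 0  0     1 ]
R1 := R1 + 1/2·R3
  [ 1  1  0 ]
  [ 0  1  0 ]
  [ 0  0  1 ]
R1 := R1 − R2
  [ 1  0  0 ]
  [ 0  1  0 ]
  [ 0  0  1 ]
The reduced form has 3 nonzero rows.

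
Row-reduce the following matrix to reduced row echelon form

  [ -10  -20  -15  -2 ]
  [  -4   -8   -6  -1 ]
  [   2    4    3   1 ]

R1 → -1/10·R1
  [  1   2  3/2  1/5 ]
  [ -4  -8   -6   -1 ]
  [  2   4    3    1 ]
R2 → R2 + 4·R1
  [ 1  2  3/2   1/5 ]
  [ 0  0    0  -1/5 ]
  [ 2  4    3     1 ]
R3 → R3 − 2·R1
  [ 1  2  3/2   1/5 ]
  [ 0  0    0  -1/5 ]
  [ 0  0    0   3/5 ]
R2 → -5·R2
  [ 1  2  3/2  1/5 ]
  [ 0  0    0    1 ]
  [ 0  0    0  3/5 ]
R3 → R3 − 3/5·R2
  [ 1  2  3/2  1/5 ]
  [ 0  0    0    1 ]
  [ 0  0    0    0 ]
R1 → R1 − 1/5·R2
  [ 1  2  3/2  0 ]
  [ 0  0    0  1 ]
  [ 0  0    0  0 ]

[[1, 2, 3/2, 0], [0, 0, 0, 1], [0, 0, 0, 0]]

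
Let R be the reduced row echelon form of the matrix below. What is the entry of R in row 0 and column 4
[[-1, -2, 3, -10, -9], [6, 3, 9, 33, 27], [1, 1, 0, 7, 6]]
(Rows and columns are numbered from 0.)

3

R1 -> -1·R1
  [ 1  2  -3  10   9 ]
  [ 6  3   9  33  27 ]
  [ 1  1   0   7   6 ]
R2 -> R2 − 6·R1
  [ 1   2  -3   10    9 ]
  [ 0  -9  27  -27  -27 ]
  [ 1   1   0    7    6 ]
R3 -> R3 − R1
  [ 1   2  -3   10    9 ]
  [ 0  -9  27  -27  -27 ]
  [ 0  -1   3   -3   -3 ]
R2 -> -1/9·R2
  [ 1   2  -3  10   9 ]
  [ 0   1  -3   3   3 ]
  [ 0  -1   3  -3  -3 ]
R3 -> R3 + R2
  [ 1  2  -3  10  9 ]
  [ 0  1  -3   3  3 ]
  [ 0  0   0   0  0 ]
R1 -> R1 − 2·R2
  [ 1  0   3  4  3 ]
  [ 0  1  -3  3  3 ]
  [ 0  0   0  0  0 ]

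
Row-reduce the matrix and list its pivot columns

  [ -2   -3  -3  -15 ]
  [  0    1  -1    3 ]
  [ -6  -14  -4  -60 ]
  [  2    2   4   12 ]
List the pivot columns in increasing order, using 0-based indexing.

Multiply r1 by -1/2.
  [  1  3/2  3/2  15/2 ]
  [  0    1   -1     3 ]
  [ -6  -14   -4   -60 ]
  [  2    2    4    12 ]
Add 6 times r1 to r3.
  [ 1  3/2  3/2  15/2 ]
  [ 0    1   -1     3 ]
  [ 0   -5    5   -15 ]
  [ 2    2    4    12 ]
Subtract 2 times r1 from r4.
  [ 1  3/2  3/2  15/2 ]
  [ 0    1   -1     3 ]
  [ 0   -5    5   -15 ]
  [ 0   -1    1    -3 ]
Add 5 times r2 to r3.
  [ 1  3/2  3/2  15/2 ]
  [ 0    1   -1     3 ]
  [ 0    0    0     0 ]
  [ 0   -1    1    -3 ]
Add r2 to r4.
  [ 1  3/2  3/2  15/2 ]
  [ 0    1   -1     3 ]
  [ 0    0    0     0 ]
  [ 0    0    0     0 ]
Subtract 3/2 times r2 from r1.
  [ 1  0   3  3 ]
  [ 0  1  -1  3 ]
  [ 0  0   0  0 ]
  [ 0  0   0  0 ]
Pivot columns are the columns containing a leading 1.

0, 1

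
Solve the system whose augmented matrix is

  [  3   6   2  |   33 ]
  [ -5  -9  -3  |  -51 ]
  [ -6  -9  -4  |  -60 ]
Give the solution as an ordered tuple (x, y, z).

ρ1 → 1/3·ρ1
ρ2 → ρ2 + 5·ρ1
ρ3 → ρ3 + 6·ρ1
ρ3 → ρ3 − 3·ρ2
ρ3 → -1·ρ3
ρ2 → ρ2 − 1/3·ρ3
ρ1 → ρ1 − 2/3·ρ3
ρ1 → ρ1 − 2·ρ2
Reading off the last column: x = 3, y = 2, z = 6.

(3, 2, 6)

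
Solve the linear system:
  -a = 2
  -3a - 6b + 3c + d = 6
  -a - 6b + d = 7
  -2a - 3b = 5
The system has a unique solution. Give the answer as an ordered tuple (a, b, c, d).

(-2, -1/3, -5/3, 3)

Form the augmented matrix and row-reduce:
  [ -1   0  0  0  |  2 ]
  [ -3  -6  3  1  |  6 ]
  [ -1  -6  0  1  |  7 ]
  [ -2  -3  0  0  |  5 ]
R1 ← -1·R1
R2 ← R2 + 3·R1
R3 ← R3 + R1
R4 ← R4 + 2·R1
R2 ← -1/6·R2
R3 ← R3 + 6·R2
R4 ← R4 + 3·R2
R3 ← -1/3·R3
R4 ← R4 + 3/2·R3
R4 ← -2·R4
R2 ← R2 + 1/6·R4
R2 ← R2 + 1/2·R3
Reading off the last column: a = -2, b = -1/3, c = -5/3, d = 3.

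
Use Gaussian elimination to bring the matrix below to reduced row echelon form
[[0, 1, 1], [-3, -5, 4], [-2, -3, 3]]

Swap R1 and R2.
  [ -3  -5  4 ]
  [  0   1  1 ]
  [ -2  -3  3 ]
Multiply R1 by -1/3.
  [  1  5/3  -4/3 ]
  [  0    1     1 ]
  [ -2   -3     3 ]
Add 2 times R1 to R3.
  [ 1  5/3  -4/3 ]
  [ 0    1     1 ]
  [ 0  1/3   1/3 ]
Subtract 1/3 times R2 from R3.
  [ 1  5/3  -4/3 ]
  [ 0    1     1 ]
  [ 0    0     0 ]
Subtract 5/3 times R2 from R1.
  [ 1  0  -3 ]
  [ 0  1   1 ]
  [ 0  0   0 ]

[[1, 0, -3], [0, 1, 1], [0, 0, 0]]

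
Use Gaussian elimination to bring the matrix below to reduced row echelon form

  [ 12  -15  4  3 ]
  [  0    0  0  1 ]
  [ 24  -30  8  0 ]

[[1, -5/4, 1/3, 0], [0, 0, 0, 1], [0, 0, 0, 0]]

R1 ← 1/12·R1
  [  1  -5/4  1/3  1/4 ]
  [  0     0    0    1 ]
  [ 24   -30    8    0 ]
R3 ← R3 − 24·R1
  [ 1  -5/4  1/3  1/4 ]
  [ 0     0    0    1 ]
  [ 0     0    0   -6 ]
R3 ← R3 + 6·R2
  [ 1  -5/4  1/3  1/4 ]
  [ 0     0    0    1 ]
  [ 0     0    0    0 ]
R1 ← R1 − 1/4·R2
  [ 1  -5/4  1/3  0 ]
  [ 0     0    0  1 ]
  [ 0     0    0  0 ]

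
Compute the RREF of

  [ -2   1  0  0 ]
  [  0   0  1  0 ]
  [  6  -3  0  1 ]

R1 → -1/2·R1
  [ 1  -1/2  0  0 ]
  [ 0     0  1  0 ]
  [ 6    -3  0  1 ]
R3 → R3 − 6·R1
  [ 1  -1/2  0  0 ]
  [ 0     0  1  0 ]
  [ 0     0  0  1 ]

[[1, -1/2, 0, 0], [0, 0, 1, 0], [0, 0, 0, 1]]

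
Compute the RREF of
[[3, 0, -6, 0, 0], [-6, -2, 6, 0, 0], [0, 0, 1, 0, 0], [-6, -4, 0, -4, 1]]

[[1, 0, 0, 0, 0], [0, 1, 0, 0, 0], [0, 0, 1, 0, 0], [0, 0, 0, 1, -1/4]]

r1 ← 1/3·r1
  [  1   0  -2   0  0 ]
  [ -6  -2   6   0  0 ]
  [  0   0   1   0  0 ]
  [ -6  -4   0  -4  1 ]
r2 ← r2 + 6·r1
  [  1   0  -2   0  0 ]
  [  0  -2  -6   0  0 ]
  [  0   0   1   0  0 ]
  [ -6  -4   0  -4  1 ]
r4 ← r4 + 6·r1
  [ 1   0   -2   0  0 ]
  [ 0  -2   -6   0  0 ]
  [ 0   0    1   0  0 ]
  [ 0  -4  -12  -4  1 ]
r2 ← -1/2·r2
  [ 1   0   -2   0  0 ]
  [ 0   1    3   0  0 ]
  [ 0   0    1   0  0 ]
  [ 0  -4  -12  -4  1 ]
r4 ← r4 + 4·r2
  [ 1  0  -2   0  0 ]
  [ 0  1   3   0  0 ]
  [ 0  0   1   0  0 ]
  [ 0  0   0  -4  1 ]
r4 ← -1/4·r4
  [ 1  0  -2  0     0 ]
  [ 0  1   3  0     0 ]
  [ 0  0   1  0     0 ]
  [ 0  0   0  1  -1/4 ]
r2 ← r2 − 3·r3
  [ 1  0  -2  0     0 ]
  [ 0  1   0  0     0 ]
  [ 0  0   1  0     0 ]
  [ 0  0   0  1  -1/4 ]
r1 ← r1 + 2·r3
  [ 1  0  0  0     0 ]
  [ 0  1  0  0     0 ]
  [ 0  0  1  0     0 ]
  [ 0  0  0  1  -1/4 ]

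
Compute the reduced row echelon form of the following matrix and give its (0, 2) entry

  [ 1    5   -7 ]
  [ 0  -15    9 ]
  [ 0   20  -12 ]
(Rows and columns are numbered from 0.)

-4

ρ2 -> -1/15·ρ2
ρ3 -> ρ3 − 20·ρ2
ρ1 -> ρ1 − 5·ρ2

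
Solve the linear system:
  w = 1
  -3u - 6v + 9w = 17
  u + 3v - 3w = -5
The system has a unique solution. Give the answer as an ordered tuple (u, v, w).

Form the augmented matrix and row-reduce:
  [  0   0   1  |   1 ]
  [ -3  -6   9  |  17 ]
  [  1   3  -3  |  -5 ]
R1 <=> R2
  [ -3  -6   9  |  17 ]
  [  0   0   1  |   1 ]
  [  1   3  -3  |  -5 ]
R1 -> -1/3·R1
  [ 1  2  -3  |  -17/3 ]
  [ 0  0   1  |      1 ]
  [ 1  3  -3  |     -5 ]
R3 -> R3 − R1
  [ 1  2  -3  |  -17/3 ]
  [ 0  0   1  |      1 ]
  [ 0  1   0  |    2/3 ]
R2 <=> R3
  [ 1  2  -3  |  -17/3 ]
  [ 0  1   0  |    2/3 ]
  [ 0  0   1  |      1 ]
R1 -> R1 + 3·R3
  [ 1  2  0  |  -8/3 ]
  [ 0  1  0  |   2/3 ]
  [ 0  0  1  |     1 ]
R1 -> R1 − 2·R2
  [ 1  0  0  |   -4 ]
  [ 0  1  0  |  2/3 ]
  [ 0  0  1  |    1 ]
Reading off the last column: u = -4, v = 2/3, w = 1.

(-4, 2/3, 1)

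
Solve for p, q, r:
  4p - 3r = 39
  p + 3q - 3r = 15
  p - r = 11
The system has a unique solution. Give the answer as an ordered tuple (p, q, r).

(6, -2, -5)

Form the augmented matrix and row-reduce:
  [ 4  0  -3  |  39 ]
  [ 1  3  -3  |  15 ]
  [ 1  0  -1  |  11 ]
ρ1 -> 1/4·ρ1
  [ 1  0  -3/4  |  39/4 ]
  [ 1  3    -3  |    15 ]
  [ 1  0    -1  |    11 ]
ρ2 -> ρ2 − ρ1
  [ 1  0  -3/4  |  39/4 ]
  [ 0  3  -9/4  |  21/4 ]
  [ 1  0    -1  |    11 ]
ρ3 -> ρ3 − ρ1
  [ 1  0  -3/4  |  39/4 ]
  [ 0  3  -9/4  |  21/4 ]
  [ 0  0  -1/4  |   5/4 ]
ρ2 -> 1/3·ρ2
  [ 1  0  -3/4  |  39/4 ]
  [ 0  1  -3/4  |   7/4 ]
  [ 0  0  -1/4  |   5/4 ]
ρ3 -> -4·ρ3
  [ 1  0  -3/4  |  39/4 ]
  [ 0  1  -3/4  |   7/4 ]
  [ 0  0     1  |    -5 ]
ρ2 -> ρ2 + 3/4·ρ3
  [ 1  0  -3/4  |  39/4 ]
  [ 0  1     0  |    -2 ]
  [ 0  0     1  |    -5 ]
ρ1 -> ρ1 + 3/4·ρ3
  [ 1  0  0  |   6 ]
  [ 0  1  0  |  -2 ]
  [ 0  0  1  |  -5 ]
Reading off the last column: p = 6, q = -2, r = -5.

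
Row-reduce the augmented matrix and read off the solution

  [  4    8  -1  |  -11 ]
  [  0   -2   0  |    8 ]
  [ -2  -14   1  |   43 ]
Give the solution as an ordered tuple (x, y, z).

ρ1 -> 1/4·ρ1
ρ3 -> ρ3 + 2·ρ1
ρ2 -> -1/2·ρ2
ρ3 -> ρ3 + 10·ρ2
ρ3 -> 2·ρ3
ρ1 -> ρ1 + 1/4·ρ3
ρ1 -> ρ1 − 2·ρ2
Reading off the last column: x = 4, y = -4, z = -5.

(4, -4, -5)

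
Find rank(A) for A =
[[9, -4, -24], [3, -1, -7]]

rank = 2

r1 -> 1/9·r1
  [ 1  -4/9  -8/3 ]
  [ 3    -1    -7 ]
r2 -> r2 − 3·r1
  [ 1  -4/9  -8/3 ]
  [ 0   1/3     1 ]
r2 -> 3·r2
  [ 1  -4/9  -8/3 ]
  [ 0     1     3 ]
r1 -> r1 + 4/9·r2
  [ 1  0  -4/3 ]
  [ 0  1     3 ]
The reduced form has 2 nonzero rows.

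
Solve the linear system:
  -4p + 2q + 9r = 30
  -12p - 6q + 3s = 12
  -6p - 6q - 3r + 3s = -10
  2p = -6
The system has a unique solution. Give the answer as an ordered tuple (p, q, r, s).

Form the augmented matrix and row-reduce:
  [  -4   2   9  0  |   30 ]
  [ -12  -6   0  3  |   12 ]
  [  -6  -6  -3  3  |  -10 ]
  [   2   0   0  0  |   -6 ]
Multiply ρ1 by -1/4.
Add 12 times ρ1 to ρ2.
Add 6 times ρ1 to ρ3.
Subtract 2 times ρ1 from ρ4.
Multiply ρ2 by -1/12.
Add 9 times ρ2 to ρ3.
Subtract ρ2 from ρ4.
Multiply ρ3 by 4/15.
Subtract 9/4 times ρ3 from ρ4.
Multiply ρ4 by -5.
Subtract 1/5 times ρ4 from ρ3.
Add 1/4 times ρ4 to ρ2.
Subtract 9/4 times ρ3 from ρ2.
Add 9/4 times ρ3 to ρ1.
Add 1/2 times ρ2 to ρ1.
Reading off the last column: p = -3, q = 3, r = 4/3, s = -2.

(-3, 3, 4/3, -2)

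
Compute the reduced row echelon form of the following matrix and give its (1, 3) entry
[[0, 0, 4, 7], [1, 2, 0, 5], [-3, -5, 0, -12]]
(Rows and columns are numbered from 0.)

r1 <=> r2
  [  1   2  0    5 ]
  [  0   0  4    7 ]
  [ -3  -5  0  -12 ]
r3 → r3 + 3·r1
  [ 1  2  0  5 ]
  [ 0  0  4  7 ]
  [ 0  1  0  3 ]
r2 <=> r3
  [ 1  2  0  5 ]
  [ 0  1  0  3 ]
  [ 0  0  4  7 ]
r3 → 1/4·r3
  [ 1  2  0    5 ]
  [ 0  1  0    3 ]
  [ 0  0  1  7/4 ]
r1 → r1 − 2·r2
  [ 1  0  0   -1 ]
  [ 0  1  0    3 ]
  [ 0  0  1  7/4 ]

3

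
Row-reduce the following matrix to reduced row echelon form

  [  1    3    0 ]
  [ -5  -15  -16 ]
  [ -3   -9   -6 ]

[[1, 3, 0], [0, 0, 1], [0, 0, 0]]

R2 ← R2 + 5·R1
  [  1   3    0 ]
  [  0   0  -16 ]
  [ -3  -9   -6 ]
R3 ← R3 + 3·R1
  [ 1  3    0 ]
  [ 0  0  -16 ]
  [ 0  0   -6 ]
R2 ← -1/16·R2
  [ 1  3   0 ]
  [ 0  0   1 ]
  [ 0  0  -6 ]
R3 ← R3 + 6·R2
  [ 1  3  0 ]
  [ 0  0  1 ]
  [ 0  0  0 ]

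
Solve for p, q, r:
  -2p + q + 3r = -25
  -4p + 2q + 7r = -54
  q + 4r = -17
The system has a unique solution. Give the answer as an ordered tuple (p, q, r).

(6, -1, -4)

Form the augmented matrix and row-reduce:
  [ -2  1  3  |  -25 ]
  [ -4  2  7  |  -54 ]
  [  0  1  4  |  -17 ]
Multiply R1 by -1/2.
  [  1  -1/2  -3/2  |  25/2 ]
  [ -4     2     7  |   -54 ]
  [  0     1     4  |   -17 ]
Add 4 times R1 to R2.
  [ 1  -1/2  -3/2  |  25/2 ]
  [ 0     0     1  |    -4 ]
  [ 0     1     4  |   -17 ]
Swap R2 and R3.
  [ 1  -1/2  -3/2  |  25/2 ]
  [ 0     1     4  |   -17 ]
  [ 0     0     1  |    -4 ]
Subtract 4 times R3 from R2.
  [ 1  -1/2  -3/2  |  25/2 ]
  [ 0     1     0  |    -1 ]
  [ 0     0     1  |    -4 ]
Add 3/2 times R3 to R1.
  [ 1  -1/2  0  |  13/2 ]
  [ 0     1  0  |    -1 ]
  [ 0     0  1  |    -4 ]
Add 1/2 times R2 to R1.
  [ 1  0  0  |   6 ]
  [ 0  1  0  |  -1 ]
  [ 0  0  1  |  -4 ]
Reading off the last column: p = 6, q = -1, r = -4.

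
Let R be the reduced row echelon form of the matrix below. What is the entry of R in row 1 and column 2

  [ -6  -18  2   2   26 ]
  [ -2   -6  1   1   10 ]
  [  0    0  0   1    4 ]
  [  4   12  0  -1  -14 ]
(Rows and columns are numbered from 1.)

r1 -> -1/6·r1
  [  1   3  -1/3  -1/3  -13/3 ]
  [ -2  -6     1     1     10 ]
  [  0   0     0     1      4 ]
  [  4  12     0    -1    -14 ]
r2 -> r2 + 2·r1
  [ 1   3  -1/3  -1/3  -13/3 ]
  [ 0   0   1/3   1/3    4/3 ]
  [ 0   0     0     1      4 ]
  [ 4  12     0    -1    -14 ]
r4 -> r4 − 4·r1
  [ 1  3  -1/3  -1/3  -13/3 ]
  [ 0  0   1/3   1/3    4/3 ]
  [ 0  0     0     1      4 ]
  [ 0  0   4/3   1/3   10/3 ]
r2 -> 3·r2
  [ 1  3  -1/3  -1/3  -13/3 ]
  [ 0  0     1     1      4 ]
  [ 0  0     0     1      4 ]
  [ 0  0   4/3   1/3   10/3 ]
r4 -> r4 − 4/3·r2
  [ 1  3  -1/3  -1/3  -13/3 ]
  [ 0  0     1     1      4 ]
  [ 0  0     0     1      4 ]
  [ 0  0     0    -1     -2 ]
r4 -> r4 + r3
  [ 1  3  -1/3  -1/3  -13/3 ]
  [ 0  0     1     1      4 ]
  [ 0  0     0     1      4 ]
  [ 0  0     0     0      2 ]
r4 -> 1/2·r4
  [ 1  3  -1/3  -1/3  -13/3 ]
  [ 0  0     1     1      4 ]
  [ 0  0     0     1      4 ]
  [ 0  0     0     0      1 ]
r3 -> r3 − 4·r4
  [ 1  3  -1/3  -1/3  -13/3 ]
  [ 0  0     1     1      4 ]
  [ 0  0     0     1      0 ]
  [ 0  0     0     0      1 ]
r2 -> r2 − 4·r4
  [ 1  3  -1/3  -1/3  -13/3 ]
  [ 0  0     1     1      0 ]
  [ 0  0     0     1      0 ]
  [ 0  0     0     0      1 ]
r1 -> r1 + 13/3·r4
  [ 1  3  -1/3  -1/3  0 ]
  [ 0  0     1     1  0 ]
  [ 0  0     0     1  0 ]
  [ 0  0     0     0  1 ]
r2 -> r2 − r3
  [ 1  3  -1/3  -1/3  0 ]
  [ 0  0     1     0  0 ]
  [ 0  0     0     1  0 ]
  [ 0  0     0     0  1 ]
r1 -> r1 + 1/3·r3
  [ 1  3  -1/3  0  0 ]
  [ 0  0     1  0  0 ]
  [ 0  0     0  1  0 ]
  [ 0  0     0  0  1 ]
r1 -> r1 + 1/3·r2
  [ 1  3  0  0  0 ]
  [ 0  0  1  0  0 ]
  [ 0  0  0  1  0 ]
  [ 0  0  0  0  1 ]

3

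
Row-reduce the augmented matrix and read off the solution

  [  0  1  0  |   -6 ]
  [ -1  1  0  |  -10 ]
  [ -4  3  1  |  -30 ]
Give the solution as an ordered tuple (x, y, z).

(4, -6, 4)

Swap R1 and R2.
  [ -1  1  0  |  -10 ]
  [  0  1  0  |   -6 ]
  [ -4  3  1  |  -30 ]
Multiply R1 by -1.
  [  1  -1  0  |   10 ]
  [  0   1  0  |   -6 ]
  [ -4   3  1  |  -30 ]
Add 4 times R1 to R3.
  [ 1  -1  0  |  10 ]
  [ 0   1  0  |  -6 ]
  [ 0  -1  1  |  10 ]
Add R2 to R3.
  [ 1  -1  0  |  10 ]
  [ 0   1  0  |  -6 ]
  [ 0   0  1  |   4 ]
Add R2 to R1.
  [ 1  0  0  |   4 ]
  [ 0  1  0  |  -6 ]
  [ 0  0  1  |   4 ]
Reading off the last column: x = 4, y = -6, z = 4.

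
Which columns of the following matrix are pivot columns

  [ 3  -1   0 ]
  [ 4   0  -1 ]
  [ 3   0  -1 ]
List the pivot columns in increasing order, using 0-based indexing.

R1 → 1/3·R1
R2 → R2 − 4·R1
R3 → R3 − 3·R1
R2 → 3/4·R2
R3 → R3 − R2
R3 → -4·R3
R2 → R2 + 3/4·R3
R1 → R1 + 1/3·R2
Pivot columns are the columns containing a leading 1.

0, 1, 2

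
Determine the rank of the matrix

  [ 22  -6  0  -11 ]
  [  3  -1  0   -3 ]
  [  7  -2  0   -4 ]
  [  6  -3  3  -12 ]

rank = 4

R1 → 1/22·R1
  [ 1  -3/11  0  -1/2 ]
  [ 3     -1  0    -3 ]
  [ 7     -2  0    -4 ]
  [ 6     -3  3   -12 ]
R2 → R2 − 3·R1
  [ 1  -3/11  0  -1/2 ]
  [ 0  -2/11  0  -3/2 ]
  [ 7     -2  0    -4 ]
  [ 6     -3  3   -12 ]
R3 → R3 − 7·R1
  [ 1  -3/11  0  -1/2 ]
  [ 0  -2/11  0  -3/2 ]
  [ 0  -1/11  0  -1/2 ]
  [ 6     -3  3   -12 ]
R4 → R4 − 6·R1
  [ 1   -3/11  0  -1/2 ]
  [ 0   -2/11  0  -3/2 ]
  [ 0   -1/11  0  -1/2 ]
  [ 0  -15/11  3    -9 ]
R2 → -11/2·R2
  [ 1   -3/11  0  -1/2 ]
  [ 0       1  0  33/4 ]
  [ 0   -1/11  0  -1/2 ]
  [ 0  -15/11  3    -9 ]
R3 → R3 + 1/11·R2
  [ 1   -3/11  0  -1/2 ]
  [ 0       1  0  33/4 ]
  [ 0       0  0   1/4 ]
  [ 0  -15/11  3    -9 ]
R4 → R4 + 15/11·R2
  [ 1  -3/11  0  -1/2 ]
  [ 0      1  0  33/4 ]
  [ 0      0  0   1/4 ]
  [ 0      0  3   9/4 ]
R3 <-> R4
  [ 1  -3/11  0  -1/2 ]
  [ 0      1  0  33/4 ]
  [ 0      0  3   9/4 ]
  [ 0      0  0   1/4 ]
R3 → 1/3·R3
  [ 1  -3/11  0  -1/2 ]
  [ 0      1  0  33/4 ]
  [ 0      0  1   3/4 ]
  [ 0      0  0   1/4 ]
R4 → 4·R4
  [ 1  -3/11  0  -1/2 ]
  [ 0      1  0  33/4 ]
  [ 0      0  1   3/4 ]
  [ 0      0  0     1 ]
R3 → R3 − 3/4·R4
  [ 1  -3/11  0  -1/2 ]
  [ 0      1  0  33/4 ]
  [ 0      0  1     0 ]
  [ 0      0  0     1 ]
R2 → R2 − 33/4·R4
  [ 1  -3/11  0  -1/2 ]
  [ 0      1  0     0 ]
  [ 0      0  1     0 ]
  [ 0      0  0     1 ]
R1 → R1 + 1/2·R4
  [ 1  -3/11  0  0 ]
  [ 0      1  0  0 ]
  [ 0      0  1  0 ]
  [ 0      0  0  1 ]
R1 → R1 + 3/11·R2
  [ 1  0  0  0 ]
  [ 0  1  0  0 ]
  [ 0  0  1  0 ]
  [ 0  0  0  1 ]
The reduced form has 4 nonzero rows.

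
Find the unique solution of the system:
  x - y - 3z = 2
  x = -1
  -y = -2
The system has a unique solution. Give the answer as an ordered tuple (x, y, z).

Form the augmented matrix and row-reduce:
  [ 1  -1  -3  |   2 ]
  [ 1   0   0  |  -1 ]
  [ 0  -1   0  |  -2 ]
R2 -> R2 − R1
R3 -> R3 + R2
R3 -> 1/3·R3
R2 -> R2 − 3·R3
R1 -> R1 + 3·R3
R1 -> R1 + R2
Reading off the last column: x = -1, y = 2, z = -5/3.

(-1, 2, -5/3)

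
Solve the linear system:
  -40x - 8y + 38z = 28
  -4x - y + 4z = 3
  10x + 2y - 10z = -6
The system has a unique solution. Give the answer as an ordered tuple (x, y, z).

Form the augmented matrix and row-reduce:
  [ -40  -8   38  |  28 ]
  [  -4  -1    4  |   3 ]
  [  10   2  -10  |  -6 ]
ρ1 → -1/40·ρ1
  [  1  1/5  -19/20  |  -7/10 ]
  [ -4   -1       4  |      3 ]
  [ 10    2     -10  |     -6 ]
ρ2 → ρ2 + 4·ρ1
  [  1   1/5  -19/20  |  -7/10 ]
  [  0  -1/5     1/5  |    1/5 ]
  [ 10     2     -10  |     -6 ]
ρ3 → ρ3 − 10·ρ1
  [ 1   1/5  -19/20  |  -7/10 ]
  [ 0  -1/5     1/5  |    1/5 ]
  [ 0     0    -1/2  |      1 ]
ρ2 → -5·ρ2
  [ 1  1/5  -19/20  |  -7/10 ]
  [ 0    1      -1  |     -1 ]
  [ 0    0    -1/2  |      1 ]
ρ3 → -2·ρ3
  [ 1  1/5  -19/20  |  -7/10 ]
  [ 0    1      -1  |     -1 ]
  [ 0    0       1  |     -2 ]
ρ2 → ρ2 + ρ3
  [ 1  1/5  -19/20  |  -7/10 ]
  [ 0    1       0  |     -3 ]
  [ 0    0       1  |     -2 ]
ρ1 → ρ1 + 19/20·ρ3
  [ 1  1/5  0  |  -13/5 ]
  [ 0    1  0  |     -3 ]
  [ 0    0  1  |     -2 ]
ρ1 → ρ1 − 1/5·ρ2
  [ 1  0  0  |  -2 ]
  [ 0  1  0  |  -3 ]
  [ 0  0  1  |  -2 ]
Reading off the last column: x = -2, y = -3, z = -2.

(-2, -3, -2)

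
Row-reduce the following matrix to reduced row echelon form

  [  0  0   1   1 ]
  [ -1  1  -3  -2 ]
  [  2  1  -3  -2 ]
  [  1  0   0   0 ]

[[1, 0, 0, 0], [0, 1, 0, 1], [0, 0, 1, 1], [0, 0, 0, 0]]

r1 <-> r2
  [ -1  1  -3  -2 ]
  [  0  0   1   1 ]
  [  2  1  -3  -2 ]
  [  1  0   0   0 ]
r1 ← -1·r1
  [ 1  -1   3   2 ]
  [ 0   0   1   1 ]
  [ 2   1  -3  -2 ]
  [ 1   0   0   0 ]
r3 ← r3 − 2·r1
  [ 1  -1   3   2 ]
  [ 0   0   1   1 ]
  [ 0   3  -9  -6 ]
  [ 1   0   0   0 ]
r4 ← r4 − r1
  [ 1  -1   3   2 ]
  [ 0   0   1   1 ]
  [ 0   3  -9  -6 ]
  [ 0   1  -3  -2 ]
r2 <-> r3
  [ 1  -1   3   2 ]
  [ 0   3  -9  -6 ]
  [ 0   0   1   1 ]
  [ 0   1  -3  -2 ]
r2 ← 1/3·r2
  [ 1  -1   3   2 ]
  [ 0   1  -3  -2 ]
  [ 0   0   1   1 ]
  [ 0   1  -3  -2 ]
r4 ← r4 − r2
  [ 1  -1   3   2 ]
  [ 0   1  -3  -2 ]
  [ 0   0   1   1 ]
  [ 0   0   0   0 ]
r2 ← r2 + 3·r3
  [ 1  -1  3  2 ]
  [ 0   1  0  1 ]
  [ 0   0  1  1 ]
  [ 0   0  0  0 ]
r1 ← r1 − 3·r3
  [ 1  -1  0  -1 ]
  [ 0   1  0   1 ]
  [ 0   0  1   1 ]
  [ 0   0  0   0 ]
r1 ← r1 + r2
  [ 1  0  0  0 ]
  [ 0  1  0  1 ]
  [ 0  0  1  1 ]
  [ 0  0  0  0 ]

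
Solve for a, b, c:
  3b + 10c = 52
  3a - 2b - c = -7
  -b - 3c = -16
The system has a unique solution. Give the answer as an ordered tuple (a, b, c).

Form the augmented matrix and row-reduce:
  [ 0   3  10  |   52 ]
  [ 3  -2  -1  |   -7 ]
  [ 0  -1  -3  |  -16 ]
r1 <=> r2
  [ 3  -2  -1  |   -7 ]
  [ 0   3  10  |   52 ]
  [ 0  -1  -3  |  -16 ]
r1 → 1/3·r1
  [ 1  -2/3  -1/3  |  -7/3 ]
  [ 0     3    10  |    52 ]
  [ 0    -1    -3  |   -16 ]
r2 → 1/3·r2
  [ 1  -2/3  -1/3  |  -7/3 ]
  [ 0     1  10/3  |  52/3 ]
  [ 0    -1    -3  |   -16 ]
r3 → r3 + r2
  [ 1  -2/3  -1/3  |  -7/3 ]
  [ 0     1  10/3  |  52/3 ]
  [ 0     0   1/3  |   4/3 ]
r3 → 3·r3
  [ 1  -2/3  -1/3  |  -7/3 ]
  [ 0     1  10/3  |  52/3 ]
  [ 0     0     1  |     4 ]
r2 → r2 − 10/3·r3
  [ 1  -2/3  -1/3  |  -7/3 ]
  [ 0     1     0  |     4 ]
  [ 0     0     1  |     4 ]
r1 → r1 + 1/3·r3
  [ 1  -2/3  0  |  -1 ]
  [ 0     1  0  |   4 ]
  [ 0     0  1  |   4 ]
r1 → r1 + 2/3·r2
  [ 1  0  0  |  5/3 ]
  [ 0  1  0  |    4 ]
  [ 0  0  1  |    4 ]
Reading off the last column: a = 5/3, b = 4, c = 4.

(5/3, 4, 4)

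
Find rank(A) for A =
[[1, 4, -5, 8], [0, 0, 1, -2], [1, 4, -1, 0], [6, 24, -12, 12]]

Subtract R1 from R3.
  [ 1   4   -5   8 ]
  [ 0   0    1  -2 ]
  [ 0   0    4  -8 ]
  [ 6  24  -12  12 ]
Subtract 6 times R1 from R4.
  [ 1  4  -5    8 ]
  [ 0  0   1   -2 ]
  [ 0  0   4   -8 ]
  [ 0  0  18  -36 ]
Subtract 4 times R2 from R3.
  [ 1  4  -5    8 ]
  [ 0  0   1   -2 ]
  [ 0  0   0    0 ]
  [ 0  0  18  -36 ]
Subtract 18 times R2 from R4.
  [ 1  4  -5   8 ]
  [ 0  0   1  -2 ]
  [ 0  0   0   0 ]
  [ 0  0   0   0 ]
Add 5 times R2 to R1.
  [ 1  4  0  -2 ]
  [ 0  0  1  -2 ]
  [ 0  0  0   0 ]
  [ 0  0  0   0 ]
The reduced form has 2 nonzero rows.

rank = 2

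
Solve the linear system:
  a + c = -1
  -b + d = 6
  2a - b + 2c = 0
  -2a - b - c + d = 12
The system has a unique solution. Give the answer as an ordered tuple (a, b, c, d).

(-5, -2, 4, 4)

Form the augmented matrix and row-reduce:
  [  1   0   1  0  |  -1 ]
  [  0  -1   0  1  |   6 ]
  [  2  -1   2  0  |   0 ]
  [ -2  -1  -1  1  |  12 ]
r3 -> r3 − 2·r1
  [  1   0   1  0  |  -1 ]
  [  0  -1   0  1  |   6 ]
  [  0  -1   0  0  |   2 ]
  [ -2  -1  -1  1  |  12 ]
r4 -> r4 + 2·r1
  [ 1   0  1  0  |  -1 ]
  [ 0  -1  0  1  |   6 ]
  [ 0  -1  0  0  |   2 ]
  [ 0  -1  1  1  |  10 ]
r2 -> -1·r2
  [ 1   0  1   0  |  -1 ]
  [ 0   1  0  -1  |  -6 ]
  [ 0  -1  0   0  |   2 ]
  [ 0  -1  1   1  |  10 ]
r3 -> r3 + r2
  [ 1   0  1   0  |  -1 ]
  [ 0   1  0  -1  |  -6 ]
  [ 0   0  0  -1  |  -4 ]
  [ 0  -1  1   1  |  10 ]
r4 -> r4 + r2
  [ 1  0  1   0  |  -1 ]
  [ 0  1  0  -1  |  -6 ]
  [ 0  0  0  -1  |  -4 ]
  [ 0  0  1   0  |   4 ]
r3 ↔ r4
  [ 1  0  1   0  |  -1 ]
  [ 0  1  0  -1  |  -6 ]
  [ 0  0  1   0  |   4 ]
  [ 0  0  0  -1  |  -4 ]
r4 -> -1·r4
  [ 1  0  1   0  |  -1 ]
  [ 0  1  0  -1  |  -6 ]
  [ 0  0  1   0  |   4 ]
  [ 0  0  0   1  |   4 ]
r2 -> r2 + r4
  [ 1  0  1  0  |  -1 ]
  [ 0  1  0  0  |  -2 ]
  [ 0  0  1  0  |   4 ]
  [ 0  0  0  1  |   4 ]
r1 -> r1 − r3
  [ 1  0  0  0  |  -5 ]
  [ 0  1  0  0  |  -2 ]
  [ 0  0  1  0  |   4 ]
  [ 0  0  0  1  |   4 ]
Reading off the last column: a = -5, b = -2, c = 4, d = 4.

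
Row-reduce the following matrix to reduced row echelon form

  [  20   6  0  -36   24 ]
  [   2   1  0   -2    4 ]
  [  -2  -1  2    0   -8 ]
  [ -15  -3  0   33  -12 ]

ρ1 -> 1/20·ρ1
ρ2 -> ρ2 − 2·ρ1
ρ3 -> ρ3 + 2·ρ1
ρ4 -> ρ4 + 15·ρ1
ρ2 -> 5/2·ρ2
ρ3 -> ρ3 + 2/5·ρ2
ρ4 -> ρ4 − 3/2·ρ2
ρ3 -> 1/2·ρ3
ρ1 -> ρ1 − 3/10·ρ2

[[1, 0, 0, -3, 0], [0, 1, 0, 4, 4], [0, 0, 1, -1, -2], [0, 0, 0, 0, 0]]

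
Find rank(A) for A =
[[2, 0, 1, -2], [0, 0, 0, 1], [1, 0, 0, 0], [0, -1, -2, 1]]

R1 ← 1/2·R1
  [ 1   0  1/2  -1 ]
  [ 0   0    0   1 ]
  [ 1   0    0   0 ]
  [ 0  -1   -2   1 ]
R3 ← R3 − R1
  [ 1   0   1/2  -1 ]
  [ 0   0     0   1 ]
  [ 0   0  -1/2   1 ]
  [ 0  -1    -2   1 ]
R2 <-> R4
  [ 1   0   1/2  -1 ]
  [ 0  -1    -2   1 ]
  [ 0   0  -1/2   1 ]
  [ 0   0     0   1 ]
R2 ← -1·R2
  [ 1  0   1/2  -1 ]
  [ 0  1     2  -1 ]
  [ 0  0  -1/2   1 ]
  [ 0  0     0   1 ]
R3 ← -2·R3
  [ 1  0  1/2  -1 ]
  [ 0  1    2  -1 ]
  [ 0  0    1  -2 ]
  [ 0  0    0   1 ]
R3 ← R3 + 2·R4
  [ 1  0  1/2  -1 ]
  [ 0  1    2  -1 ]
  [ 0  0    1   0 ]
  [ 0  0    0   1 ]
R2 ← R2 + R4
  [ 1  0  1/2  -1 ]
  [ 0  1    2   0 ]
  [ 0  0    1   0 ]
  [ 0  0    0   1 ]
R1 ← R1 + R4
  [ 1  0  1/2  0 ]
  [ 0  1    2  0 ]
  [ 0  0    1  0 ]
  [ 0  0    0  1 ]
R2 ← R2 − 2·R3
  [ 1  0  1/2  0 ]
  [ 0  1    0  0 ]
  [ 0  0    1  0 ]
  [ 0  0    0  1 ]
R1 ← R1 − 1/2·R3
  [ 1  0  0  0 ]
  [ 0  1  0  0 ]
  [ 0  0  1  0 ]
  [ 0  0  0  1 ]
The reduced form has 4 nonzero rows.

rank = 4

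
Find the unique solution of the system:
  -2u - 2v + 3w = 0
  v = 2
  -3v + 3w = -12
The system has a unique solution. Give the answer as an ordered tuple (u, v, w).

Form the augmented matrix and row-reduce:
  [ -2  -2  3  |    0 ]
  [  0   1  0  |    2 ]
  [  0  -3  3  |  -12 ]
Multiply R1 by -1/2.
  [ 1   1  -3/2  |    0 ]
  [ 0   1     0  |    2 ]
  [ 0  -3     3  |  -12 ]
Add 3 times R2 to R3.
  [ 1  1  -3/2  |   0 ]
  [ 0  1     0  |   2 ]
  [ 0  0     3  |  -6 ]
Multiply R3 by 1/3.
  [ 1  1  -3/2  |   0 ]
  [ 0  1     0  |   2 ]
  [ 0  0     1  |  -2 ]
Add 3/2 times R3 to R1.
  [ 1  1  0  |  -3 ]
  [ 0  1  0  |   2 ]
  [ 0  0  1  |  -2 ]
Subtract R2 from R1.
  [ 1  0  0  |  -5 ]
  [ 0  1  0  |   2 ]
  [ 0  0  1  |  -2 ]
Reading off the last column: u = -5, v = 2, w = -2.

(-5, 2, -2)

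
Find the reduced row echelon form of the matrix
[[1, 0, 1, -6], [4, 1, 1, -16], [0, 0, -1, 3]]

r2 → r2 − 4·r1
  [ 1  0   1  -6 ]
  [ 0  1  -3   8 ]
  [ 0  0  -1   3 ]
r3 → -1·r3
  [ 1  0   1  -6 ]
  [ 0  1  -3   8 ]
  [ 0  0   1  -3 ]
r2 → r2 + 3·r3
  [ 1  0  1  -6 ]
  [ 0  1  0  -1 ]
  [ 0  0  1  -3 ]
r1 → r1 − r3
  [ 1  0  0  -3 ]
  [ 0  1  0  -1 ]
  [ 0  0  1  -3 ]

[[1, 0, 0, -3], [0, 1, 0, -1], [0, 0, 1, -3]]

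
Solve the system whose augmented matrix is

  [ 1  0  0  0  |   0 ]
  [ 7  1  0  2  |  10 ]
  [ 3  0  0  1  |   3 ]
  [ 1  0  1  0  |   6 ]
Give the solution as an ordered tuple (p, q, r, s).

Subtract 7 times r1 from r2.
  [ 1  0  0  0  |   0 ]
  [ 0  1  0  2  |  10 ]
  [ 3  0  0  1  |   3 ]
  [ 1  0  1  0  |   6 ]
Subtract 3 times r1 from r3.
  [ 1  0  0  0  |   0 ]
  [ 0  1  0  2  |  10 ]
  [ 0  0  0  1  |   3 ]
  [ 1  0  1  0  |   6 ]
Subtract r1 from r4.
  [ 1  0  0  0  |   0 ]
  [ 0  1  0  2  |  10 ]
  [ 0  0  0  1  |   3 ]
  [ 0  0  1  0  |   6 ]
Swap r3 and r4.
  [ 1  0  0  0  |   0 ]
  [ 0  1  0  2  |  10 ]
  [ 0  0  1  0  |   6 ]
  [ 0  0  0  1  |   3 ]
Subtract 2 times r4 from r2.
  [ 1  0  0  0  |  0 ]
  [ 0  1  0  0  |  4 ]
  [ 0  0  1  0  |  6 ]
  [ 0  0  0  1  |  3 ]
Reading off the last column: p = 0, q = 4, r = 6, s = 3.

(0, 4, 6, 3)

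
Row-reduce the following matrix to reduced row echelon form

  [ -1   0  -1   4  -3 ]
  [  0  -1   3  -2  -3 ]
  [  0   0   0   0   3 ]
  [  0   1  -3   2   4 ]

r1 ← -1·r1
r2 ← -1·r2
r4 ← r4 − r2
r3 ← 1/3·r3
r4 ← r4 − r3
r2 ← r2 − 3·r3
r1 ← r1 − 3·r3

[[1, 0, 1, -4, 0], [0, 1, -3, 2, 0], [0, 0, 0, 0, 1], [0, 0, 0, 0, 0]]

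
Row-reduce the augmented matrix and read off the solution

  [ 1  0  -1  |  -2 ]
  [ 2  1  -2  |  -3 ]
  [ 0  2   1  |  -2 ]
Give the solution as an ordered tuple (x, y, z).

Subtract 2 times ρ1 from ρ2.
  [ 1  0  -1  |  -2 ]
  [ 0  1   0  |   1 ]
  [ 0  2   1  |  -2 ]
Subtract 2 times ρ2 from ρ3.
  [ 1  0  -1  |  -2 ]
  [ 0  1   0  |   1 ]
  [ 0  0   1  |  -4 ]
Add ρ3 to ρ1.
  [ 1  0  0  |  -6 ]
  [ 0  1  0  |   1 ]
  [ 0  0  1  |  -4 ]
Reading off the last column: x = -6, y = 1, z = -4.

(-6, 1, -4)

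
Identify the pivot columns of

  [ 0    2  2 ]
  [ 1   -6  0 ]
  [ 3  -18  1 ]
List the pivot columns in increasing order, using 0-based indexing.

r1 <=> r2
  [ 1   -6  0 ]
  [ 0    2  2 ]
  [ 3  -18  1 ]
r3 := r3 − 3·r1
  [ 1  -6  0 ]
  [ 0   2  2 ]
  [ 0   0  1 ]
r2 := 1/2·r2
  [ 1  -6  0 ]
  [ 0   1  1 ]
  [ 0   0  1 ]
r2 := r2 − r3
  [ 1  -6  0 ]
  [ 0   1  0 ]
  [ 0   0  1 ]
r1 := r1 + 6·r2
  [ 1  0  0 ]
  [ 0  1  0 ]
  [ 0  0  1 ]
Pivot columns are the columns containing a leading 1.

0, 1, 2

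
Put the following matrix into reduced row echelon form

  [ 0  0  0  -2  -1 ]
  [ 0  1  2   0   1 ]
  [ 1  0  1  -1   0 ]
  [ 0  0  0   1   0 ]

[[1, 0, 1, 0, 0], [0, 1, 2, 0, 0], [0, 0, 0, 1, 0], [0, 0, 0, 0, 1]]

Swap R1 and R3.
  [ 1  0  1  -1   0 ]
  [ 0  1  2   0   1 ]
  [ 0  0  0  -2  -1 ]
  [ 0  0  0   1   0 ]
Multiply R3 by -1/2.
  [ 1  0  1  -1    0 ]
  [ 0  1  2   0    1 ]
  [ 0  0  0   1  1/2 ]
  [ 0  0  0   1    0 ]
Subtract R3 from R4.
  [ 1  0  1  -1     0 ]
  [ 0  1  2   0     1 ]
  [ 0  0  0   1   1/2 ]
  [ 0  0  0   0  -1/2 ]
Multiply R4 by -2.
  [ 1  0  1  -1    0 ]
  [ 0  1  2   0    1 ]
  [ 0  0  0   1  1/2 ]
  [ 0  0  0   0    1 ]
Subtract 1/2 times R4 from R3.
  [ 1  0  1  -1  0 ]
  [ 0  1  2   0  1 ]
  [ 0  0  0   1  0 ]
  [ 0  0  0   0  1 ]
Subtract R4 from R2.
  [ 1  0  1  -1  0 ]
  [ 0  1  2   0  0 ]
  [ 0  0  0   1  0 ]
  [ 0  0  0   0  1 ]
Add R3 to R1.
  [ 1  0  1  0  0 ]
  [ 0  1  2  0  0 ]
  [ 0  0  0  1  0 ]
  [ 0  0  0  0  1 ]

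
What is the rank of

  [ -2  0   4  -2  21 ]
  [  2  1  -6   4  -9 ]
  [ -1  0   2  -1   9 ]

r1 := -1/2·r1
  [  1  0  -2   1  -21/2 ]
  [  2  1  -6   4     -9 ]
  [ -1  0   2  -1      9 ]
r2 := r2 − 2·r1
  [  1  0  -2   1  -21/2 ]
  [  0  1  -2   2     12 ]
  [ -1  0   2  -1      9 ]
r3 := r3 + r1
  [ 1  0  -2  1  -21/2 ]
  [ 0  1  -2  2     12 ]
  [ 0  0   0  0   -3/2 ]
r3 := -2/3·r3
  [ 1  0  -2  1  -21/2 ]
  [ 0  1  -2  2     12 ]
  [ 0  0   0  0      1 ]
r2 := r2 − 12·r3
  [ 1  0  -2  1  -21/2 ]
  [ 0  1  -2  2      0 ]
  [ 0  0   0  0      1 ]
r1 := r1 + 21/2·r3
  [ 1  0  -2  1  0 ]
  [ 0  1  -2  2  0 ]
  [ 0  0   0  0  1 ]
The reduced form has 3 nonzero rows.

rank = 3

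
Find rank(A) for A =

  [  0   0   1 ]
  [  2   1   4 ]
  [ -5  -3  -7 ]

r1 <=> r2
  [  2   1   4 ]
  [  0   0   1 ]
  [ -5  -3  -7 ]
r1 ← 1/2·r1
  [  1  1/2   2 ]
  [  0    0   1 ]
  [ -5   -3  -7 ]
r3 ← r3 + 5·r1
  [ 1   1/2  2 ]
  [ 0     0  1 ]
  [ 0  -1/2  3 ]
r2 <=> r3
  [ 1   1/2  2 ]
  [ 0  -1/2  3 ]
  [ 0     0  1 ]
r2 ← -2·r2
  [ 1  1/2   2 ]
  [ 0    1  -6 ]
  [ 0    0   1 ]
r2 ← r2 + 6·r3
  [ 1  1/2  2 ]
  [ 0    1  0 ]
  [ 0    0  1 ]
r1 ← r1 − 2·r3
  [ 1  1/2  0 ]
  [ 0    1  0 ]
  [ 0    0  1 ]
r1 ← r1 − 1/2·r2
  [ 1  0  0 ]
  [ 0  1  0 ]
  [ 0  0  1 ]
The reduced form has 3 nonzero rows.

rank = 3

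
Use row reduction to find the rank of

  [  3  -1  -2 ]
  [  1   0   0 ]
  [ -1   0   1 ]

rank = 3

R1 -> 1/3·R1
  [  1  -1/3  -2/3 ]
  [  1     0     0 ]
  [ -1     0     1 ]
R2 -> R2 − R1
  [  1  -1/3  -2/3 ]
  [  0   1/3   2/3 ]
  [ -1     0     1 ]
R3 -> R3 + R1
  [ 1  -1/3  -2/3 ]
  [ 0   1/3   2/3 ]
  [ 0  -1/3   1/3 ]
R2 -> 3·R2
  [ 1  -1/3  -2/3 ]
  [ 0     1     2 ]
  [ 0  -1/3   1/3 ]
R3 -> R3 + 1/3·R2
  [ 1  -1/3  -2/3 ]
  [ 0     1     2 ]
  [ 0     0     1 ]
R2 -> R2 − 2·R3
  [ 1  -1/3  -2/3 ]
  [ 0     1     0 ]
  [ 0     0     1 ]
R1 -> R1 + 2/3·R3
  [ 1  -1/3  0 ]
  [ 0     1  0 ]
  [ 0     0  1 ]
R1 -> R1 + 1/3·R2
  [ 1  0  0 ]
  [ 0  1  0 ]
  [ 0  0  1 ]
The reduced form has 3 nonzero rows.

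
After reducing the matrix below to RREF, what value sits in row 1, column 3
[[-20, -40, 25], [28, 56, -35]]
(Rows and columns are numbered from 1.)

-5/4

r1 ← -1/20·r1
r2 ← r2 − 28·r1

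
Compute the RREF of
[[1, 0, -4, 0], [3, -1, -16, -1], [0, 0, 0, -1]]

R2 → R2 − 3·R1
  [ 1   0  -4   0 ]
  [ 0  -1  -4  -1 ]
  [ 0   0   0  -1 ]
R2 → -1·R2
  [ 1  0  -4   0 ]
  [ 0  1   4   1 ]
  [ 0  0   0  -1 ]
R3 → -1·R3
  [ 1  0  -4  0 ]
  [ 0  1   4  1 ]
  [ 0  0   0  1 ]
R2 → R2 − R3
  [ 1  0  -4  0 ]
  [ 0  1   4  0 ]
  [ 0  0   0  1 ]

[[1, 0, -4, 0], [0, 1, 4, 0], [0, 0, 0, 1]]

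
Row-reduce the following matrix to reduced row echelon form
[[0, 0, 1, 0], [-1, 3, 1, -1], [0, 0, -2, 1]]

[[1, -3, 0, 0], [0, 0, 1, 0], [0, 0, 0, 1]]

R1 <=> R2
  [ -1  3   1  -1 ]
  [  0  0   1   0 ]
  [  0  0  -2   1 ]
R1 := -1·R1
  [ 1  -3  -1  1 ]
  [ 0   0   1  0 ]
  [ 0   0  -2  1 ]
R3 := R3 + 2·R2
  [ 1  -3  -1  1 ]
  [ 0   0   1  0 ]
  [ 0   0   0  1 ]
R1 := R1 − R3
  [ 1  -3  -1  0 ]
  [ 0   0   1  0 ]
  [ 0   0   0  1 ]
R1 := R1 + R2
  [ 1  -3  0  0 ]
  [ 0   0  1  0 ]
  [ 0   0  0  1 ]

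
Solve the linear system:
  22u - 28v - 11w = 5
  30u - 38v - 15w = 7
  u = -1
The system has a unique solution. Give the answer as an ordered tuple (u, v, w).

Form the augmented matrix and row-reduce:
  [ 22  -28  -11  |   5 ]
  [ 30  -38  -15  |   7 ]
  [  1    0    0  |  -1 ]
r1 := 1/22·r1
r2 := r2 − 30·r1
r3 := r3 − r1
r2 := 11/2·r2
r3 := r3 − 14/11·r2
r3 := 2·r3
r1 := r1 + 1/2·r3
r1 := r1 + 14/11·r2
Reading off the last column: u = -1, v = 1, w = -5.

(-1, 1, -5)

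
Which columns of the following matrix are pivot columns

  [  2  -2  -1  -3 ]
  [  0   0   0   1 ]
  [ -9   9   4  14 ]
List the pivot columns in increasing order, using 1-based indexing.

r1 := 1/2·r1
  [  1  -1  -1/2  -3/2 ]
  [  0   0     0     1 ]
  [ -9   9     4    14 ]
r3 := r3 + 9·r1
  [ 1  -1  -1/2  -3/2 ]
  [ 0   0     0     1 ]
  [ 0   0  -1/2   1/2 ]
r2 <-> r3
  [ 1  -1  -1/2  -3/2 ]
  [ 0   0  -1/2   1/2 ]
  [ 0   0     0     1 ]
r2 := -2·r2
  [ 1  -1  -1/2  -3/2 ]
  [ 0   0     1    -1 ]
  [ 0   0     0     1 ]
r2 := r2 + r3
  [ 1  -1  -1/2  -3/2 ]
  [ 0   0     1     0 ]
  [ 0   0     0     1 ]
r1 := r1 + 3/2·r3
  [ 1  -1  -1/2  0 ]
  [ 0   0     1  0 ]
  [ 0   0     0  1 ]
r1 := r1 + 1/2·r2
  [ 1  -1  0  0 ]
  [ 0   0  1  0 ]
  [ 0   0  0  1 ]
Pivot columns are the columns containing a leading 1.

1, 3, 4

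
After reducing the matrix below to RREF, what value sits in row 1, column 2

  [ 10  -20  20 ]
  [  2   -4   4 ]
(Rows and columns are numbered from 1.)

R1 := 1/10·R1
  [ 1  -2  2 ]
  [ 2  -4  4 ]
R2 := R2 − 2·R1
  [ 1  -2  2 ]
  [ 0   0  0 ]

-2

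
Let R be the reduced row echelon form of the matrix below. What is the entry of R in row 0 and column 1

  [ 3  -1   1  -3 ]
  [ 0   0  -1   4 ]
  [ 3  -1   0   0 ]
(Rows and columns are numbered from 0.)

R1 ← 1/3·R1
  [ 1  -1/3  1/3  -1 ]
  [ 0     0   -1   4 ]
  [ 3    -1    0   0 ]
R3 ← R3 − 3·R1
  [ 1  -1/3  1/3  -1 ]
  [ 0     0   -1   4 ]
  [ 0     0   -1   3 ]
R2 ← -1·R2
  [ 1  -1/3  1/3  -1 ]
  [ 0     0    1  -4 ]
  [ 0     0   -1   3 ]
R3 ← R3 + R2
  [ 1  -1/3  1/3  -1 ]
  [ 0     0    1  -4 ]
  [ 0     0    0  -1 ]
R3 ← -1·R3
  [ 1  -1/3  1/3  -1 ]
  [ 0     0    1  -4 ]
  [ 0     0    0   1 ]
R2 ← R2 + 4·R3
  [ 1  -1/3  1/3  -1 ]
  [ 0     0    1   0 ]
  [ 0     0    0   1 ]
R1 ← R1 + R3
  [ 1  -1/3  1/3  0 ]
  [ 0     0    1  0 ]
  [ 0     0    0  1 ]
R1 ← R1 − 1/3·R2
  [ 1  -1/3  0  0 ]
  [ 0     0  1  0 ]
  [ 0     0  0  1 ]

-1/3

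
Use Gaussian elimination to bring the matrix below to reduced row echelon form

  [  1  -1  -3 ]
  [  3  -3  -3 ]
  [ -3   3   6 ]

[[1, -1, 0], [0, 0, 1], [0, 0, 0]]

R2 -> R2 − 3·R1
  [  1  -1  -3 ]
  [  0   0   6 ]
  [ -3   3   6 ]
R3 -> R3 + 3·R1
  [ 1  -1  -3 ]
  [ 0   0   6 ]
  [ 0   0  -3 ]
R2 -> 1/6·R2
  [ 1  -1  -3 ]
  [ 0   0   1 ]
  [ 0   0  -3 ]
R3 -> R3 + 3·R2
  [ 1  -1  -3 ]
  [ 0   0   1 ]
  [ 0   0   0 ]
R1 -> R1 + 3·R2
  [ 1  -1  0 ]
  [ 0   0  1 ]
  [ 0   0  0 ]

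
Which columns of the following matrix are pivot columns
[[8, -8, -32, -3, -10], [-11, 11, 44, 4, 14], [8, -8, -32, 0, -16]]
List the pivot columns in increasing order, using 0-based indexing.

R1 ← 1/8·R1
  [   1  -1   -4  -3/8  -5/4 ]
  [ -11  11   44     4    14 ]
  [   8  -8  -32     0   -16 ]
R2 ← R2 + 11·R1
  [ 1  -1   -4  -3/8  -5/4 ]
  [ 0   0    0  -1/8   1/4 ]
  [ 8  -8  -32     0   -16 ]
R3 ← R3 − 8·R1
  [ 1  -1  -4  -3/8  -5/4 ]
  [ 0   0   0  -1/8   1/4 ]
  [ 0   0   0     3    -6 ]
R2 ← -8·R2
  [ 1  -1  -4  -3/8  -5/4 ]
  [ 0   0   0     1    -2 ]
  [ 0   0   0     3    -6 ]
R3 ← R3 − 3·R2
  [ 1  -1  -4  -3/8  -5/4 ]
  [ 0   0   0     1    -2 ]
  [ 0   0   0     0     0 ]
R1 ← R1 + 3/8·R2
  [ 1  -1  -4  0  -2 ]
  [ 0   0   0  1  -2 ]
  [ 0   0   0  0   0 ]
Pivot columns are the columns containing a leading 1.

0, 3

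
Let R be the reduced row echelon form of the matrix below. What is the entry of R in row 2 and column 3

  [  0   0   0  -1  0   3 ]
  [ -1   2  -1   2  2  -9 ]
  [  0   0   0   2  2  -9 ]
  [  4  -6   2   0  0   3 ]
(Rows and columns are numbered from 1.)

R1 <-> R2
  [ -1   2  -1   2  2  -9 ]
  [  0   0   0  -1  0   3 ]
  [  0   0   0   2  2  -9 ]
  [  4  -6   2   0  0   3 ]
R1 ← -1·R1
  [ 1  -2  1  -2  -2   9 ]
  [ 0   0  0  -1   0   3 ]
  [ 0   0  0   2   2  -9 ]
  [ 4  -6  2   0   0   3 ]
R4 ← R4 − 4·R1
  [ 1  -2   1  -2  -2    9 ]
  [ 0   0   0  -1   0    3 ]
  [ 0   0   0   2   2   -9 ]
  [ 0   2  -2   8   8  -33 ]
R2 <-> R4
  [ 1  -2   1  -2  -2    9 ]
  [ 0   2  -2   8   8  -33 ]
  [ 0   0   0   2   2   -9 ]
  [ 0   0   0  -1   0    3 ]
R2 ← 1/2·R2
  [ 1  -2   1  -2  -2      9 ]
  [ 0   1  -1   4   4  -33/2 ]
  [ 0   0   0   2   2     -9 ]
  [ 0   0   0  -1   0      3 ]
R3 ← 1/2·R3
  [ 1  -2   1  -2  -2      9 ]
  [ 0   1  -1   4   4  -33/2 ]
  [ 0   0   0   1   1   -9/2 ]
  [ 0   0   0  -1   0      3 ]
R4 ← R4 + R3
  [ 1  -2   1  -2  -2      9 ]
  [ 0   1  -1   4   4  -33/2 ]
  [ 0   0   0   1   1   -9/2 ]
  [ 0   0   0   0   1   -3/2 ]
R3 ← R3 − R4
  [ 1  -2   1  -2  -2      9 ]
  [ 0   1  -1   4   4  -33/2 ]
  [ 0   0   0   1   0     -3 ]
  [ 0   0   0   0   1   -3/2 ]
R2 ← R2 − 4·R4
  [ 1  -2   1  -2  -2      9 ]
  [ 0   1  -1   4   0  -21/2 ]
  [ 0   0   0   1   0     -3 ]
  [ 0   0   0   0   1   -3/2 ]
R1 ← R1 + 2·R4
  [ 1  -2   1  -2  0      6 ]
  [ 0   1  -1   4  0  -21/2 ]
  [ 0   0   0   1  0     -3 ]
  [ 0   0   0   0  1   -3/2 ]
R2 ← R2 − 4·R3
  [ 1  -2   1  -2  0     6 ]
  [ 0   1  -1   0  0   3/2 ]
  [ 0   0   0   1  0    -3 ]
  [ 0   0   0   0  1  -3/2 ]
R1 ← R1 + 2·R3
  [ 1  -2   1  0  0     0 ]
  [ 0   1  -1  0  0   3/2 ]
  [ 0   0   0  1  0    -3 ]
  [ 0   0   0  0  1  -3/2 ]
R1 ← R1 + 2·R2
  [ 1  0  -1  0  0     3 ]
  [ 0  1  -1  0  0   3/2 ]
  [ 0  0   0  1  0    -3 ]
  [ 0  0   0  0  1  -3/2 ]

-1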